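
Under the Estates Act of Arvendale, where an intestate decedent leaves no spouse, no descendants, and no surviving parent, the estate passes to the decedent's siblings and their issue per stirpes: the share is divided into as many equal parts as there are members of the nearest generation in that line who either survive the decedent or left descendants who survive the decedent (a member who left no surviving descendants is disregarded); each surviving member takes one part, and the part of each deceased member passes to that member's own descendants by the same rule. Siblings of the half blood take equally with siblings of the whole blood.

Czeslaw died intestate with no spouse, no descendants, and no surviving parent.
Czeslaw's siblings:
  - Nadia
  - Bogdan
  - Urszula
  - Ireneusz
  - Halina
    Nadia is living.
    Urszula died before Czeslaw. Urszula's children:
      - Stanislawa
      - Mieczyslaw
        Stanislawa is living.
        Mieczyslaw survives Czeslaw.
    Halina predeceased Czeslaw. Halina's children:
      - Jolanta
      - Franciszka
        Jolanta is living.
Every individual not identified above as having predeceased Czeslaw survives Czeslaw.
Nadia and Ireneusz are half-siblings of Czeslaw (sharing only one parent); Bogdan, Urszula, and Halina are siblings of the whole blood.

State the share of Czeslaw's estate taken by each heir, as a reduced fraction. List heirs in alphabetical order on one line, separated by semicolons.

Bogdan 1/5; Franciszka 1/10; Ireneusz 1/5; Jolanta 1/10; Mieczyslaw 1/10; Nadia 1/5; Stanislawa 1/10

No spouse, descendants, or parent survives, so the estate passes to Czeslaw's siblings per stirpes.
Half-blood and whole-blood siblings take equally under the stated rule.
The estate is divided into 5 equal shares of 1/5 among Nadia, Bogdan, Urszula, Ireneusz, Halina.
Nadia is living and takes 1/5.
Bogdan is living and takes 1/5.
Urszula predeceased; the 1/5 allotted to Urszula's branch passes to Urszula's issue by representation.
The 1/5 is divided into 2 equal shares of 1/10 among Stanislawa, Mieczyslaw.
Stanislawa is living and takes 1/10.
Mieczyslaw is living and takes 1/10.
Ireneusz is living and takes 1/5.
Halina predeceased; the 1/5 allotted to Halina's branch passes to Halina's issue by representation.
The 1/5 is divided into 2 equal shares of 1/10 among Jolanta, Franciszka.
Jolanta is living and takes 1/10.
Franciszka is living and takes 1/10.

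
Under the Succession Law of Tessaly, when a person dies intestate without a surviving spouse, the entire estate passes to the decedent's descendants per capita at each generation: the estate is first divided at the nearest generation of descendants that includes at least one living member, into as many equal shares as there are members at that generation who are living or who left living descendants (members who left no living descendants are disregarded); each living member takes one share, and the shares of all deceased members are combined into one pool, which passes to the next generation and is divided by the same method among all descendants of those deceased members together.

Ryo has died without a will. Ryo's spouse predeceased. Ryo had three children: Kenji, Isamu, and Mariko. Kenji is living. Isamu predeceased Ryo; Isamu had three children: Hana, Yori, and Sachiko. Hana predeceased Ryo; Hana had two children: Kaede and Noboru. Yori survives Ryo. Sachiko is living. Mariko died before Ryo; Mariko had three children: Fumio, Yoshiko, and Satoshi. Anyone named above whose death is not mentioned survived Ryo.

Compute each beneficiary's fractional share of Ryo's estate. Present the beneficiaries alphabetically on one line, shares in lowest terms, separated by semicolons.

There is no surviving spouse, so the entire estate passes to Ryo's descendants per capita at each generation.
At generation 1 (Kenji, Isamu, Mariko) there are 3 shares of (1)/3 = 1/3 each.
Living: Kenji — each takes 1/3.
Deceased: Isamu and Mariko. Their combined 2/3 is pooled and carried to generation 2.
At generation 2 (Hana, Yori, Sachiko, Fumio, Yoshiko, Satoshi) there are 6 shares of (2/3)/6 = 1/9 each.
Living: Yori, Sachiko, Fumio, Yoshiko, and Satoshi — each takes 1/9.
Deceased: Hana. That 1/9 share is carried to generation 3.
At generation 3 (Kaede, Noboru) there are 2 shares of (1/9)/2 = 1/18 each.
Living: Kaede and Noboru — each takes 1/18.

Fumio 1/9; Kaede 1/18; Kenji 1/3; Noboru 1/18; Sachiko 1/9; Satoshi 1/9; Yori 1/9; Yoshiko 1/9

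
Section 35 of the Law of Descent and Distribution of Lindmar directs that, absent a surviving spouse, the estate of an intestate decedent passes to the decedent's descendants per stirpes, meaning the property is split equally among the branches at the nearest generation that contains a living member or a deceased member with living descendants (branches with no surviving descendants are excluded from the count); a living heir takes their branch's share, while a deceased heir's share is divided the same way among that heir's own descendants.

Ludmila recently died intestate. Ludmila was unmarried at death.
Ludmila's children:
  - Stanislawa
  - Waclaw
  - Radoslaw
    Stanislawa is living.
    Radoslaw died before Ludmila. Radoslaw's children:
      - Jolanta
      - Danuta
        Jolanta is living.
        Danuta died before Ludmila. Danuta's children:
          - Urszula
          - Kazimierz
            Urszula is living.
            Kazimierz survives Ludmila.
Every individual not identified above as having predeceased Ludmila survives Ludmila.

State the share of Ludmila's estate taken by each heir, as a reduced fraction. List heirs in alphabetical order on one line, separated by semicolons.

There is no surviving spouse, so the entire estate passes to Ludmila's descendants per stirpes.
The estate is divided into 3 equal shares of 1/3 among Stanislawa, Waclaw, Radoslaw.
Stanislawa is living and takes 1/3.
Waclaw is living and takes 1/3.
Radoslaw predeceased; the 1/3 allotted to Radoslaw's branch passes to Radoslaw's issue by representation.
The 1/3 is divided into 2 equal shares of 1/6 among Jolanta, Danuta.
Jolanta is living and takes 1/6.
Danuta predeceased; the 1/6 allotted to Danuta's branch passes to Danuta's issue by representation.
The 1/6 is divided into 2 equal shares of 1/12 among Urszula, Kazimierz.
Urszula is living and takes 1/12.
Kazimierz is living and takes 1/12.

Jolanta 1/6; Kazimierz 1/12; Stanislawa 1/3; Urszula 1/12; Waclaw 1/3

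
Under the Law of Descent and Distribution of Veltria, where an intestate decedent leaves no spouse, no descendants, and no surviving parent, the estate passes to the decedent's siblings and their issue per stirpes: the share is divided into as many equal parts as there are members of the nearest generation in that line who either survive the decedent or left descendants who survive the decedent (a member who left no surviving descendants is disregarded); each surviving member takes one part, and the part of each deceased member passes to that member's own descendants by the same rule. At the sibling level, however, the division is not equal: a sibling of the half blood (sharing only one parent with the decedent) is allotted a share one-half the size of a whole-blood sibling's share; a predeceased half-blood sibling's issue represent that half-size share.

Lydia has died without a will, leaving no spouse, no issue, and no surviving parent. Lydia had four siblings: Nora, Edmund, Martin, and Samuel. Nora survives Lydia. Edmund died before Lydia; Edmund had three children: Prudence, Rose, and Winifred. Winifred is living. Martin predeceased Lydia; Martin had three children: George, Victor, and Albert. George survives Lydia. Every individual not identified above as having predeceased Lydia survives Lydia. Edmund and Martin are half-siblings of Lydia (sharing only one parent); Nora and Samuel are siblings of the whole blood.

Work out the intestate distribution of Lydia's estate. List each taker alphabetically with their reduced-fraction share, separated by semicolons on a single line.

No spouse, descendants, or parent survives, so the estate passes to Lydia's siblings per stirpes.
Half-blood siblings count for one-half the weight of whole-blood siblings at the initial division.
Dividing 1 in proportion to weights (total weight 3): Nora (weight 1) → 1/3; Edmund (weight 1/2) → 1/6; Martin (weight 1/2) → 1/6; Samuel (weight 1) → 1/3.
Nora is living and takes 1/3.
Edmund predeceased; the 1/6 allotted to Edmund's branch passes to Edmund's issue by representation.
The 1/6 is divided into 3 equal shares of 1/18 among Prudence, Rose, Winifred.
Prudence is living and takes 1/18.
Rose is living and takes 1/18.
Winifred is living and takes 1/18.
Martin predeceased; the 1/6 allotted to Martin's branch passes to Martin's issue by representation.
The 1/6 is divided into 3 equal shares of 1/18 among George, Victor, Albert.
George is living and takes 1/18.
Victor is living and takes 1/18.
Albert is living and takes 1/18.
Samuel is living and takes 1/3.

Albert 1/18; George 1/18; Nora 1/3; Prudence 1/18; Rose 1/18; Samuel 1/3; Victor 1/18; Winifred 1/18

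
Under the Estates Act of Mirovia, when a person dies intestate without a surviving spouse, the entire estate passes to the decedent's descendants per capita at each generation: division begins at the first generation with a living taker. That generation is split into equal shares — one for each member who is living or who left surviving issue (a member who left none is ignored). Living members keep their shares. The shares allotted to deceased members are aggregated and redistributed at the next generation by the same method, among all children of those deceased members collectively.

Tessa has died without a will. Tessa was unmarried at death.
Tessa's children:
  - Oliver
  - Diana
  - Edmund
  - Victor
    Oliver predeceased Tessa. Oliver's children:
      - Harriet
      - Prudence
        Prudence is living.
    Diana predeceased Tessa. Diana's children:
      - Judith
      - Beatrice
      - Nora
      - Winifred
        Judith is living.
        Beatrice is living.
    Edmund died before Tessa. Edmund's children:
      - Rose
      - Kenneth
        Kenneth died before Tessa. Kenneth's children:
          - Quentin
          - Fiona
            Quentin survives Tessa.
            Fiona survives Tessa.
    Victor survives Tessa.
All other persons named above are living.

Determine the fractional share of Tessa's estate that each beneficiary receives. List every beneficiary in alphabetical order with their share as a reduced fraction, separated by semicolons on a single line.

There is no surviving spouse, so the entire estate passes to Tessa's descendants per capita at each generation.
At generation 1 (Oliver, Diana, Edmund, Victor) there are 4 shares of (1)/4 = 1/4 each.
Living: Victor — each takes 1/4.
Deceased: Oliver, Diana, and Edmund. Their combined 3/4 is pooled and carried to generation 2.
At generation 2 (Harriet, Prudence, Judith, Beatrice, Nora, Winifred, Rose, Kenneth) there are 8 shares of (3/4)/8 = 3/32 each.
Living: Harriet, Prudence, Judith, Beatrice, Nora, Winifred, and Rose — each takes 3/32.
Deceased: Kenneth. That 3/32 share is carried to generation 3.
At generation 3 (Quentin, Fiona) there are 2 shares of (3/32)/2 = 3/64 each.
Living: Quentin and Fiona — each takes 3/64.

Beatrice 3/32; Fiona 3/64; Harriet 3/32; Judith 3/32; Nora 3/32; Prudence 3/32; Quentin 3/64; Rose 3/32; Victor 1/4; Winifred 3/32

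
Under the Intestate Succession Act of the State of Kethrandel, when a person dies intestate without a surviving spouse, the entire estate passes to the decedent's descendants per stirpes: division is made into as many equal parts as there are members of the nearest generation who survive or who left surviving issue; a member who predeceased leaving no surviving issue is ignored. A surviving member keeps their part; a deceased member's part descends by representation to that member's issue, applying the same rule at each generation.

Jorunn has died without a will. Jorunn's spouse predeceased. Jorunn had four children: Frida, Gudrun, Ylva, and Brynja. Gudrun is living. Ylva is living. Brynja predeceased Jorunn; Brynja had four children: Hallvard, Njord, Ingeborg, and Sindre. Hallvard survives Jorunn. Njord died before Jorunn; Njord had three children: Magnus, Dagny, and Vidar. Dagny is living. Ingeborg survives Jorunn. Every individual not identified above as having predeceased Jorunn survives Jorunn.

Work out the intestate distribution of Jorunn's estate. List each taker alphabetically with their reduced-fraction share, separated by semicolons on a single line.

Dagny 1/48; Frida 1/4; Gudrun 1/4; Hallvard 1/16; Ingeborg 1/16; Magnus 1/48; Sindre 1/16; Vidar 1/48; Ylva 1/4

There is no surviving spouse, so the entire estate passes to Jorunn's descendants per stirpes.
The estate is divided into 4 equal shares of 1/4 among Frida, Gudrun, Ylva, Brynja.
Frida is living and takes 1/4.
Gudrun is living and takes 1/4.
Ylva is living and takes 1/4.
Brynja predeceased; the 1/4 allotted to Brynja's branch passes to Brynja's issue by representation.
The 1/4 is divided into 4 equal shares of 1/16 among Hallvard, Njord, Ingeborg, Sindre.
Hallvard is living and takes 1/16.
Njord predeceased; the 1/16 allotted to Njord's branch passes to Njord's issue by representation.
The 1/16 is divided into 3 equal shares of 1/48 among Magnus, Dagny, Vidar.
Magnus is living and takes 1/48.
Dagny is living and takes 1/48.
Vidar is living and takes 1/48.
Ingeborg is living and takes 1/16.
Sindre is living and takes 1/16.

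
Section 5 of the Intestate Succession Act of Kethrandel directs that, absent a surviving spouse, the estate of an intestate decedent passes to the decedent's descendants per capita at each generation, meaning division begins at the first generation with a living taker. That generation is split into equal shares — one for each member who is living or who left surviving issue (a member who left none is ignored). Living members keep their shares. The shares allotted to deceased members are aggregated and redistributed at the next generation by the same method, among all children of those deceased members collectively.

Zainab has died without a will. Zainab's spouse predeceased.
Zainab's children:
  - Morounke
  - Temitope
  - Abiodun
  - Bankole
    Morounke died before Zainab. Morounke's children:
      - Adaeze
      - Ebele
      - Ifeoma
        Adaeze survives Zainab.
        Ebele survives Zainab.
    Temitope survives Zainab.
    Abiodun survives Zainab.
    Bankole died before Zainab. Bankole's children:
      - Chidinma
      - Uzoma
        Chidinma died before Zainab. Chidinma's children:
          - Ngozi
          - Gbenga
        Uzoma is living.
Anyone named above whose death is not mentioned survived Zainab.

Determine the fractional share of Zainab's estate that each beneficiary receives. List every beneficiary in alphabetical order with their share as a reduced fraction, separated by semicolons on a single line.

Abiodun 1/4; Adaeze 1/10; Ebele 1/10; Gbenga 1/20; Ifeoma 1/10; Ngozi 1/20; Temitope 1/4; Uzoma 1/10

There is no surviving spouse, so the entire estate passes to Zainab's descendants per capita at each generation.
At generation 1 (Morounke, Temitope, Abiodun, Bankole) there are 4 shares of (1)/4 = 1/4 each.
Living: Temitope and Abiodun — each takes 1/4.
Deceased: Morounke and Bankole. Their combined 1/2 is pooled and carried to generation 2.
At generation 2 (Adaeze, Ebele, Ifeoma, Chidinma, Uzoma) there are 5 shares of (1/2)/5 = 1/10 each.
Living: Adaeze, Ebele, Ifeoma, and Uzoma — each takes 1/10.
Deceased: Chidinma. That 1/10 share is carried to generation 3.
At generation 3 (Ngozi, Gbenga) there are 2 shares of (1/10)/2 = 1/20 each.
Living: Ngozi and Gbenga — each takes 1/20.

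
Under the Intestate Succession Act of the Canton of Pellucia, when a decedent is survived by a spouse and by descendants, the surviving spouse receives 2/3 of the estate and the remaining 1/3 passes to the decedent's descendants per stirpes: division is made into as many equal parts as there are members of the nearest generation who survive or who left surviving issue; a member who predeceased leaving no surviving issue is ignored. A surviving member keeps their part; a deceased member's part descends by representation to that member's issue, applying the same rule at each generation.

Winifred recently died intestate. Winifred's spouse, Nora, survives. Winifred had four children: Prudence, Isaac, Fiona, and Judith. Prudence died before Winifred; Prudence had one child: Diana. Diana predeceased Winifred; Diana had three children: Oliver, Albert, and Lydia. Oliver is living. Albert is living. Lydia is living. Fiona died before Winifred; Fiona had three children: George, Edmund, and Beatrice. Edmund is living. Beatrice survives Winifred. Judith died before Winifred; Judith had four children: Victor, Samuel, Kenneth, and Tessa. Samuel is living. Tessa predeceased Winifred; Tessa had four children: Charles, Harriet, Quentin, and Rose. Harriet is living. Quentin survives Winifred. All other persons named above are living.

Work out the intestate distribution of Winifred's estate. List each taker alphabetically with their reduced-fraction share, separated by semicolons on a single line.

Albert 1/36; Beatrice 1/36; Charles 1/192; Edmund 1/36; George 1/36; Harriet 1/192; Isaac 1/12; Kenneth 1/48; Lydia 1/36; Nora 2/3; Oliver 1/36; Quentin 1/192; Rose 1/192; Samuel 1/48; Victor 1/48

Nora, as surviving spouse, takes 2/3.
The remaining 1/3 passes to Winifred's descendants per stirpes.
The 1/3 is divided into 4 equal shares of 1/12 among Prudence, Isaac, Fiona, Judith.
Prudence predeceased; the 1/12 allotted to Prudence's branch passes to Prudence's issue by representation.
Diana's line is the sole branch at this level, so the full 1/12 passes to Diana's issue by representation.
The 1/12 is divided into 3 equal shares of 1/36 among Oliver, Albert, Lydia.
Oliver is living and takes 1/36.
Albert is living and takes 1/36.
Lydia is living and takes 1/36.
Isaac is living and takes 1/12.
Fiona predeceased; the 1/12 allotted to Fiona's branch passes to Fiona's issue by representation.
The 1/12 is divided into 3 equal shares of 1/36 among George, Edmund, Beatrice.
George is living and takes 1/36.
Edmund is living and takes 1/36.
Beatrice is living and takes 1/36.
Judith predeceased; the 1/12 allotted to Judith's branch passes to Judith's issue by representation.
The 1/12 is divided into 4 equal shares of 1/48 among Victor, Samuel, Kenneth, Tessa.
Victor is living and takes 1/48.
Samuel is living and takes 1/48.
Kenneth is living and takes 1/48.
Tessa predeceased; the 1/48 allotted to Tessa's branch passes to Tessa's issue by representation.
The 1/48 is divided into 4 equal shares of 1/192 among Charles, Harriet, Quentin, Rose.
Charles is living and takes 1/192.
Harriet is living and takes 1/192.
Quentin is living and takes 1/192.
Rose is living and takes 1/192.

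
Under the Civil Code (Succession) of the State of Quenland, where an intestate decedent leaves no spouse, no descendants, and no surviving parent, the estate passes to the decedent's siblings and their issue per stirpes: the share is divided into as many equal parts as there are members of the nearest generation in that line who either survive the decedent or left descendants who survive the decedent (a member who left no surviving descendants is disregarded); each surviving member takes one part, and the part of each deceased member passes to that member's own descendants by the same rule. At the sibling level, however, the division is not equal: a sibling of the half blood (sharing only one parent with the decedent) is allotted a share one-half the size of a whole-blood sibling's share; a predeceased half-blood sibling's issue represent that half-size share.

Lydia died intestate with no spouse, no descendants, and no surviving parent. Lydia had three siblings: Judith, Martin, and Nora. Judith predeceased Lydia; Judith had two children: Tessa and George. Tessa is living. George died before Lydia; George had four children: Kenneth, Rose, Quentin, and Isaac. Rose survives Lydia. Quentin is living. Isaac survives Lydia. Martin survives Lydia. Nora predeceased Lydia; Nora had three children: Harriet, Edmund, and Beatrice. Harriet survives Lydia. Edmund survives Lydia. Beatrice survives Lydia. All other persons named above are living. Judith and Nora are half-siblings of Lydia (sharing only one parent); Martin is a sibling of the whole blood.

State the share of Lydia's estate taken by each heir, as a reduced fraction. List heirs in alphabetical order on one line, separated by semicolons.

Beatrice 1/12; Edmund 1/12; Harriet 1/12; Isaac 1/32; Kenneth 1/32; Martin 1/2; Quentin 1/32; Rose 1/32; Tessa 1/8

No spouse, descendants, or parent survives, so the estate passes to Lydia's siblings per stirpes.
Half-blood siblings count for one-half the weight of whole-blood siblings at the initial division.
Dividing 1 in proportion to weights (total weight 2): Judith (weight 1/2) → 1/4; Martin (weight 1) → 1/2; Nora (weight 1/2) → 1/4.
Judith predeceased; the 1/4 allotted to Judith's branch passes to Judith's issue by representation.
The 1/4 is divided into 2 equal shares of 1/8 among Tessa, George.
Tessa is living and takes 1/8.
George predeceased; the 1/8 allotted to George's branch passes to George's issue by representation.
The 1/8 is divided into 4 equal shares of 1/32 among Kenneth, Rose, Quentin, Isaac.
Kenneth is living and takes 1/32.
Rose is living and takes 1/32.
Quentin is living and takes 1/32.
Isaac is living and takes 1/32.
Martin is living and takes 1/2.
Nora predeceased; the 1/4 allotted to Nora's branch passes to Nora's issue by representation.
The 1/4 is divided into 3 equal shares of 1/12 among Harriet, Edmund, Beatrice.
Harriet is living and takes 1/12.
Edmund is living and takes 1/12.
Beatrice is living and takes 1/12.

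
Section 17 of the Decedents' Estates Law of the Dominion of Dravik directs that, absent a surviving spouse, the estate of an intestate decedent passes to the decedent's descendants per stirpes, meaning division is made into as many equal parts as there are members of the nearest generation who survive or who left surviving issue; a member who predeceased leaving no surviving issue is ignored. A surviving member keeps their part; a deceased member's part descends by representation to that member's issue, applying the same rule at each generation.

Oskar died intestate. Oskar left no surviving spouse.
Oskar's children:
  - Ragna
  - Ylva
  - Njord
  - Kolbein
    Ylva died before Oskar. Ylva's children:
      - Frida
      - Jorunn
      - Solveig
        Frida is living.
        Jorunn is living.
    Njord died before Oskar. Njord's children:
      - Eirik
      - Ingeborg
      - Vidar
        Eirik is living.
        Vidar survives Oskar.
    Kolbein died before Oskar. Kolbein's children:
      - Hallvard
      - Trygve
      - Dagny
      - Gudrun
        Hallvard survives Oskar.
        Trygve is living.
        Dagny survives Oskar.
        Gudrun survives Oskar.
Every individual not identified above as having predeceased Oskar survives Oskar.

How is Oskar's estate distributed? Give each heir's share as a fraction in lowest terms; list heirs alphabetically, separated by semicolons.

Dagny 1/16; Eirik 1/12; Frida 1/12; Gudrun 1/16; Hallvard 1/16; Ingeborg 1/12; Jorunn 1/12; Ragna 1/4; Solveig 1/12; Trygve 1/16; Vidar 1/12

There is no surviving spouse, so the entire estate passes to Oskar's descendants per stirpes.
The estate is divided into 4 equal shares of 1/4 among Ragna, Ylva, Njord, Kolbein.
Ragna is living and takes 1/4.
Ylva predeceased; the 1/4 allotted to Ylva's branch passes to Ylva's issue by representation.
The 1/4 is divided into 3 equal shares of 1/12 among Frida, Jorunn, Solveig.
Frida is living and takes 1/12.
Jorunn is living and takes 1/12.
Solveig is living and takes 1/12.
Njord predeceased; the 1/4 allotted to Njord's branch passes to Njord's issue by representation.
The 1/4 is divided into 3 equal shares of 1/12 among Eirik, Ingeborg, Vidar.
Eirik is living and takes 1/12.
Ingeborg is living and takes 1/12.
Vidar is living and takes 1/12.
Kolbein predeceased; the 1/4 allotted to Kolbein's branch passes to Kolbein's issue by representation.
The 1/4 is divided into 4 equal shares of 1/16 among Hallvard, Trygve, Dagny, Gudrun.
Hallvard is living and takes 1/16.
Trygve is living and takes 1/16.
Dagny is living and takes 1/16.
Gudrun is living and takes 1/16.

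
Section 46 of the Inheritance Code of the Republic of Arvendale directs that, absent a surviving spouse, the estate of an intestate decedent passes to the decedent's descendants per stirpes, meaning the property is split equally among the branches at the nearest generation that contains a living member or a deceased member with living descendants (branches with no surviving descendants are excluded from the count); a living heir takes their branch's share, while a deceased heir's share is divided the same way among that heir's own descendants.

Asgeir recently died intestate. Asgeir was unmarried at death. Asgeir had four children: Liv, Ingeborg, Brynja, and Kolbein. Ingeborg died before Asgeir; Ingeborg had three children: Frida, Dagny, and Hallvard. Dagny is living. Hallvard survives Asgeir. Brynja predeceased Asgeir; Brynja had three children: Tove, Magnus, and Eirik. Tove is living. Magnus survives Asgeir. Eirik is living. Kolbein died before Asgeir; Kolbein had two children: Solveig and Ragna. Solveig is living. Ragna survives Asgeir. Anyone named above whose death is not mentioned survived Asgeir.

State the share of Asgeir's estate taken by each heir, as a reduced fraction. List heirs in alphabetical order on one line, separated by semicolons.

There is no surviving spouse, so the entire estate passes to Asgeir's descendants per stirpes.
The estate is divided into 4 equal shares of 1/4 among Liv, Ingeborg, Brynja, Kolbein.
Liv is living and takes 1/4.
Ingeborg predeceased; the 1/4 allotted to Ingeborg's branch passes to Ingeborg's issue by representation.
The 1/4 is divided into 3 equal shares of 1/12 among Frida, Dagny, Hallvard.
Frida is living and takes 1/12.
Dagny is living and takes 1/12.
Hallvard is living and takes 1/12.
Brynja predeceased; the 1/4 allotted to Brynja's branch passes to Brynja's issue by representation.
The 1/4 is divided into 3 equal shares of 1/12 among Tove, Magnus, Eirik.
Tove is living and takes 1/12.
Magnus is living and takes 1/12.
Eirik is living and takes 1/12.
Kolbein predeceased; the 1/4 allotted to Kolbein's branch passes to Kolbein's issue by representation.
The 1/4 is divided into 2 equal shares of 1/8 among Solveig, Ragna.
Solveig is living and takes 1/8.
Ragna is living and takes 1/8.

Dagny 1/12; Eirik 1/12; Frida 1/12; Hallvard 1/12; Liv 1/4; Magnus 1/12; Ragna 1/8; Solveig 1/8; Tove 1/12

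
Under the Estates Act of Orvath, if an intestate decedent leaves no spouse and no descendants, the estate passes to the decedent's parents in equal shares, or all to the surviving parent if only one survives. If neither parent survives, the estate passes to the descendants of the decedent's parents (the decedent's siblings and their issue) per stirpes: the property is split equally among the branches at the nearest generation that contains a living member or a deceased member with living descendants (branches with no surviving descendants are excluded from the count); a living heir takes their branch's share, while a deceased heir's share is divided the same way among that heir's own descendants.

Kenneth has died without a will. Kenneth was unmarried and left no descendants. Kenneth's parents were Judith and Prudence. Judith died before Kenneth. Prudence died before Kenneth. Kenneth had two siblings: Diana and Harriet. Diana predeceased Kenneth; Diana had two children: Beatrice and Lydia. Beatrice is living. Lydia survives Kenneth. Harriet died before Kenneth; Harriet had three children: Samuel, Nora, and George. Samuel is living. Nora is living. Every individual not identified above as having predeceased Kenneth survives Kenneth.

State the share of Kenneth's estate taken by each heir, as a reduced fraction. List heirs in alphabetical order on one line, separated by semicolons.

Neither parent survives and there are no descendants, so the estate passes to Kenneth's siblings and their issue per stirpes.
The estate is divided into 2 equal shares of 1/2 among Diana, Harriet.
Diana predeceased; the 1/2 allotted to Diana's branch passes to Diana's issue by representation.
The 1/2 is divided into 2 equal shares of 1/4 among Beatrice, Lydia.
Beatrice is living and takes 1/4.
Lydia is living and takes 1/4.
Harriet predeceased; the 1/2 allotted to Harriet's branch passes to Harriet's issue by representation.
The 1/2 is divided into 3 equal shares of 1/6 among Samuel, Nora, George.
Samuel is living and takes 1/6.
Nora is living and takes 1/6.
George is living and takes 1/6.

Beatrice 1/4; George 1/6; Lydia 1/4; Nora 1/6; Samuel 1/6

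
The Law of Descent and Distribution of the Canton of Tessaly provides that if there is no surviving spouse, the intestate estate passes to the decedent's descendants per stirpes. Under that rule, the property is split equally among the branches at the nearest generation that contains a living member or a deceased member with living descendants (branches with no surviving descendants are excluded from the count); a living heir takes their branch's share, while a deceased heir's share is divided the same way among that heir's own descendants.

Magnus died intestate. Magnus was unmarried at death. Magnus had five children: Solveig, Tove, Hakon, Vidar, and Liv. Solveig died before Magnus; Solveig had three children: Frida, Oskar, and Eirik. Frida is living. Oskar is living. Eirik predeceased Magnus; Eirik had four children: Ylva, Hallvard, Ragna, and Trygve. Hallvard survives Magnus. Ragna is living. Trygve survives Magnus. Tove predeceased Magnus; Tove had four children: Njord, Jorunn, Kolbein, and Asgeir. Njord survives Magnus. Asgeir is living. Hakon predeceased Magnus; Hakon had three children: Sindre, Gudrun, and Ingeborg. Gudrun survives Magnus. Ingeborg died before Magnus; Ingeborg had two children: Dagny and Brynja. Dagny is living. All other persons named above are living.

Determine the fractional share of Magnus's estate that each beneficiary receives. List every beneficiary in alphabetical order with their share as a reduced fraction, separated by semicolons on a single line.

Asgeir 1/20; Brynja 1/30; Dagny 1/30; Frida 1/15; Gudrun 1/15; Hallvard 1/60; Jorunn 1/20; Kolbein 1/20; Liv 1/5; Njord 1/20; Oskar 1/15; Ragna 1/60; Sindre 1/15; Trygve 1/60; Vidar 1/5; Ylva 1/60

There is no surviving spouse, so the entire estate passes to Magnus's descendants per stirpes.
The estate is divided into 5 equal shares of 1/5 among Solveig, Tove, Hakon, Vidar, Liv.
Solveig predeceased; the 1/5 allotted to Solveig's branch passes to Solveig's issue by representation.
The 1/5 is divided into 3 equal shares of 1/15 among Frida, Oskar, Eirik.
Frida is living and takes 1/15.
Oskar is living and takes 1/15.
Eirik predeceased; the 1/15 allotted to Eirik's branch passes to Eirik's issue by representation.
The 1/15 is divided into 4 equal shares of 1/60 among Ylva, Hallvard, Ragna, Trygve.
Ylva is living and takes 1/60.
Hallvard is living and takes 1/60.
Ragna is living and takes 1/60.
Trygve is living and takes 1/60.
Tove predeceased; the 1/5 allotted to Tove's branch passes to Tove's issue by representation.
The 1/5 is divided into 4 equal shares of 1/20 among Njord, Jorunn, Kolbein, Asgeir.
Njord is living and takes 1/20.
Jorunn is living and takes 1/20.
Kolbein is living and takes 1/20.
Asgeir is living and takes 1/20.
Hakon predeceased; the 1/5 allotted to Hakon's branch passes to Hakon's issue by representation.
The 1/5 is divided into 3 equal shares of 1/15 among Sindre, Gudrun, Ingeborg.
Sindre is living and takes 1/15.
Gudrun is living and takes 1/15.
Ingeborg predeceased; the 1/15 allotted to Ingeborg's branch passes to Ingeborg's issue by representation.
The 1/15 is divided into 2 equal shares of 1/30 among Dagny, Brynja.
Dagny is living and takes 1/30.
Brynja is living and takes 1/30.
Vidar is living and takes 1/5.
Liv is living and takes 1/5.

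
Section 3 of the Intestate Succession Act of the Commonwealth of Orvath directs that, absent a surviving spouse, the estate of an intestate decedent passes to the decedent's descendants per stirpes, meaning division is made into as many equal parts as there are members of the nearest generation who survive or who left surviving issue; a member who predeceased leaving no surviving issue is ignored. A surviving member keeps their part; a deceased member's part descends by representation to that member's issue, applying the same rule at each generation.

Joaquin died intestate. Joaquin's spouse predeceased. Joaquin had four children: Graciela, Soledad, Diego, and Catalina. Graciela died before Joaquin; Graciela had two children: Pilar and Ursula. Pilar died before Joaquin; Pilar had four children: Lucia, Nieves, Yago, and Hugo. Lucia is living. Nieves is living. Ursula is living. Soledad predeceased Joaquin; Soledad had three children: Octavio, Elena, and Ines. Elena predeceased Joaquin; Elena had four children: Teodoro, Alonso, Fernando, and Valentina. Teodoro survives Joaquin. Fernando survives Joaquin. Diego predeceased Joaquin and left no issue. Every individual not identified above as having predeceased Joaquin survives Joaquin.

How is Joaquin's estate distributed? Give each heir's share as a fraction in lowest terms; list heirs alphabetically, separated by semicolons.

There is no surviving spouse, so the entire estate passes to Joaquin's descendants per stirpes.
Diego left no surviving issue, so that branch lapses and is disregarded.
The estate is divided into 3 equal shares of 1/3 among Graciela, Soledad, Catalina.
Graciela predeceased; the 1/3 allotted to Graciela's branch passes to Graciela's issue by representation.
The 1/3 is divided into 2 equal shares of 1/6 among Pilar, Ursula.
Pilar predeceased; the 1/6 allotted to Pilar's branch passes to Pilar's issue by representation.
The 1/6 is divided into 4 equal shares of 1/24 among Lucia, Nieves, Yago, Hugo.
Lucia is living and takes 1/24.
Nieves is living and takes 1/24.
Yago is living and takes 1/24.
Hugo is living and takes 1/24.
Ursula is living and takes 1/6.
Soledad predeceased; the 1/3 allotted to Soledad's branch passes to Soledad's issue by representation.
The 1/3 is divided into 3 equal shares of 1/9 among Octavio, Elena, Ines.
Octavio is living and takes 1/9.
Elena predeceased; the 1/9 allotted to Elena's branch passes to Elena's issue by representation.
The 1/9 is divided into 4 equal shares of 1/36 among Teodoro, Alonso, Fernando, Valentina.
Teodoro is living and takes 1/36.
Alonso is living and takes 1/36.
Fernando is living and takes 1/36.
Valentina is living and takes 1/36.
Ines is living and takes 1/9.
Catalina is living and takes 1/3.

Alonso 1/36; Catalina 1/3; Fernando 1/36; Hugo 1/24; Ines 1/9; Lucia 1/24; Nieves 1/24; Octavio 1/9; Teodoro 1/36; Ursula 1/6; Valentina 1/36; Yago 1/24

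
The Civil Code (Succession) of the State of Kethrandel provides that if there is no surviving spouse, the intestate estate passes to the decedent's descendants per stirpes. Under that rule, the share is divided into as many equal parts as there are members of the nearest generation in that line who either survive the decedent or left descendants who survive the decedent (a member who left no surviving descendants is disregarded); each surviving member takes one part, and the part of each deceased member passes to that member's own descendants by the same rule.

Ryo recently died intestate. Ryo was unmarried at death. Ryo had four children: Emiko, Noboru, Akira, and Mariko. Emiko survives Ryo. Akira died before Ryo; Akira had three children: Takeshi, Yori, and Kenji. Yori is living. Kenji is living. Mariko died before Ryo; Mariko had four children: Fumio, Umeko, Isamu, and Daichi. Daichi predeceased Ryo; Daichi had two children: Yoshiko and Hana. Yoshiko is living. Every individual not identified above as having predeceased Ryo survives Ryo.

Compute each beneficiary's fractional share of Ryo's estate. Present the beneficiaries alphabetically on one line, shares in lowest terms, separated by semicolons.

There is no surviving spouse, so the entire estate passes to Ryo's descendants per stirpes.
The estate is divided into 4 equal shares of 1/4 among Emiko, Noboru, Akira, Mariko.
Emiko is living and takes 1/4.
Noboru is living and takes 1/4.
Akira predeceased; the 1/4 allotted to Akira's branch passes to Akira's issue by representation.
The 1/4 is divided into 3 equal shares of 1/12 among Takeshi, Yori, Kenji.
Takeshi is living and takes 1/12.
Yori is living and takes 1/12.
Kenji is living and takes 1/12.
Mariko predeceased; the 1/4 allotted to Mariko's branch passes to Mariko's issue by representation.
The 1/4 is divided into 4 equal shares of 1/16 among Fumio, Umeko, Isamu, Daichi.
Fumio is living and takes 1/16.
Umeko is living and takes 1/16.
Isamu is living and takes 1/16.
Daichi predeceased; the 1/16 allotted to Daichi's branch passes to Daichi's issue by representation.
The 1/16 is divided into 2 equal shares of 1/32 among Yoshiko, Hana.
Yoshiko is living and takes 1/32.
Hana is living and takes 1/32.

Emiko 1/4; Fumio 1/16; Hana 1/32; Isamu 1/16; Kenji 1/12; Noboru 1/4; Takeshi 1/12; Umeko 1/16; Yori 1/12; Yoshiko 1/32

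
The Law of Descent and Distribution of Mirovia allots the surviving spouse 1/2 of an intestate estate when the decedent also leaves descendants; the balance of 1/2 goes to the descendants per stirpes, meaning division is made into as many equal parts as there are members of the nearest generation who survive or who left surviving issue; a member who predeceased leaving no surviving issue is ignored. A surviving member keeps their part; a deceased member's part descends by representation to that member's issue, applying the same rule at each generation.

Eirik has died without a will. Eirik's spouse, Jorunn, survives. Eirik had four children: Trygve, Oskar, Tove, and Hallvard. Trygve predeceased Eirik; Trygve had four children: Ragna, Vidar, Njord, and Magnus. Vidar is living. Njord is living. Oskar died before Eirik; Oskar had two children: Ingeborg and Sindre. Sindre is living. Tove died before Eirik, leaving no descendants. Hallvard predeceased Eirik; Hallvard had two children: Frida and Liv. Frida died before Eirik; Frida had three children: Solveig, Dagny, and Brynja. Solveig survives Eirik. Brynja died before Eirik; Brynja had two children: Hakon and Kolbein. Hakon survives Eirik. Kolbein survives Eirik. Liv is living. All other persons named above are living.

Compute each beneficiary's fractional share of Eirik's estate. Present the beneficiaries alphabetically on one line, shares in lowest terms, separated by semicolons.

Dagny 1/36; Hakon 1/72; Ingeborg 1/12; Jorunn 1/2; Kolbein 1/72; Liv 1/12; Magnus 1/24; Njord 1/24; Ragna 1/24; Sindre 1/12; Solveig 1/36; Vidar 1/24

Jorunn, as surviving spouse, takes 1/2.
The remaining 1/2 passes to Eirik's descendants per stirpes.
Tove left no surviving issue, so that branch lapses and is disregarded.
The 1/2 is divided into 3 equal shares of 1/6 among Trygve, Oskar, Hallvard.
Trygve predeceased; the 1/6 allotted to Trygve's branch passes to Trygve's issue by representation.
The 1/6 is divided into 4 equal shares of 1/24 among Ragna, Vidar, Njord, Magnus.
Ragna is living and takes 1/24.
Vidar is living and takes 1/24.
Njord is living and takes 1/24.
Magnus is living and takes 1/24.
Oskar predeceased; the 1/6 allotted to Oskar's branch passes to Oskar's issue by representation.
The 1/6 is divided into 2 equal shares of 1/12 among Ingeborg, Sindre.
Ingeborg is living and takes 1/12.
Sindre is living and takes 1/12.
Hallvard predeceased; the 1/6 allotted to Hallvard's branch passes to Hallvard's issue by representation.
The 1/6 is divided into 2 equal shares of 1/12 among Frida, Liv.
Frida predeceased; the 1/12 allotted to Frida's branch passes to Frida's issue by representation.
The 1/12 is divided into 3 equal shares of 1/36 among Solveig, Dagny, Brynja.
Solveig is living and takes 1/36.
Dagny is living and takes 1/36.
Brynja predeceased; the 1/36 allotted to Brynja's branch passes to Brynja's issue by representation.
The 1/36 is divided into 2 equal shares of 1/72 among Hakon, Kolbein.
Hakon is living and takes 1/72.
Kolbein is living and takes 1/72.
Liv is living and takes 1/12.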